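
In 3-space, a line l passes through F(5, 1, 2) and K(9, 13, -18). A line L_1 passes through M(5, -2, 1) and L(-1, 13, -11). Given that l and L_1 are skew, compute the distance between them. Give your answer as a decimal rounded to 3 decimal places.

2.404

A direction vector for l is K − F = (4, 12, -20).
A direction vector for L_1 is L − M = (-6, 15, -12).
Common perpendicular direction n = (4, 12, -20) × (-6, 15, -12) = (156, 168, 132).
With w = (5, -2, 1) − (5, 1, 2) = (0, -3, -1), w · n = -636.
Distance = |w · n| / |n| = |-636| / √69984 ≈ 2.404.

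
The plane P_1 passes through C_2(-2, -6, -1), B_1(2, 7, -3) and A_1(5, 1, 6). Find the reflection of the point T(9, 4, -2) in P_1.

C_2B_1 = (4, 13, -2), C_2A_1 = (7, 7, 7); a normal to P_1 is C_2B_1 × C_2A_1 = (105, -42, -63).
Using C_2: P_1 has equation 105x - 42y - 63z = 105.
λ = (n·T − d)/|n|² = (903 − 105)/16758 = 1/21.
Reflection = T − 2λn = (9, 4, -2) − (2/21)·(105, -42, -63) = (-1, 8, 4).

(-1, 8, 4)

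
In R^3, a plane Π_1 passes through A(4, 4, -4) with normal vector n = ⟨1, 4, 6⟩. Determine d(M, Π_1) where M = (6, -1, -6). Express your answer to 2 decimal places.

4.12

Π_1: n·r = n·A gives x + 4y + 6z = -4.
n·M − d = (1)·(6) + (4)·(-1) + (6)·(-6) − (-4) = -30; |n| = √53.
Distance = |-30| / √53 = 30/√53 ≈ 4.12.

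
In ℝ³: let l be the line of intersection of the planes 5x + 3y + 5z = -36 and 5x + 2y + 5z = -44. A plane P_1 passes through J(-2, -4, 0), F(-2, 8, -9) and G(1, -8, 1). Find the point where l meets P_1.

(-5, 8, -7)

Direction of l: (5, 3, 5) × (5, 2, 5) = (5, 0, -5).
A point on l: solving the two plane equations with x = -8 gives (-8, 8, -4).
JF = (0, 12, -9), JG = (3, -4, 1); a normal to P_1 is JF × JG = (-24, -27, -36).
Using J: P_1 has equation -24x - 27y - 36z = 156.
Substitute r = (-8, 8, -4) + t(5, 0, -5) into the plane: 120 + 60t = 156, so t = 3/5.
Intersection: (-8, 8, -4) + (3/5)·(5, 0, -5) = (-5, 8, -7).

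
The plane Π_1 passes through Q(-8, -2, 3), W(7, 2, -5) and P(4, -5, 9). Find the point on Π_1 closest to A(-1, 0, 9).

(-1, -4, 7)

QW = (15, 4, -8), QP = (12, -3, 6); a normal to Π_1 is QW × QP = (0, -186, -93).
Using Q: Π_1 has equation -186y - 93z = 93.
Foot = A − λn with λ = (n·A − d)/|n|² = (-837 − 93)/43245 = -2/93.
Foot = (-1, 0, 9) − (-2/93)·(0, -186, -93) = (-1, -4, 7).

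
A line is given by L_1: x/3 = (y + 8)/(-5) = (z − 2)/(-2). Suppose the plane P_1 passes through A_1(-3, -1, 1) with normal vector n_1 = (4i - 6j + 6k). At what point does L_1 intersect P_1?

L_1 has direction (3, -5, -2) through (0, -8, 2).
P_1: n_1·r = n_1·A_1 gives 4x - 6y + 6z = 0.
Substitute r = (0, -8, 2) + t(3, -5, -2) into the plane: 60 + 30t = 0, so t = -2.
Intersection: (0, -8, 2) + (-2)·(3, -5, -2) = (-6, 2, 6).

(-6, 2, 6)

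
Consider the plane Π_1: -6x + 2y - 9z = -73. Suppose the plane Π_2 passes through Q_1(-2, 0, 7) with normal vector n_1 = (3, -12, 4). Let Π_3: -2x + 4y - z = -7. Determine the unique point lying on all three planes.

(2, 1, 7)

Π_2: n_1·r = n_1·Q_1 gives 3x - 12y + 4z = 22.
Solving the 3×3 linear system -6x + 2y - 9z = -73, 3x - 12y + 4z = 22, -2x + 4y - z = -7 (e.g. by elimination or Cramer's rule, determinant = 122) gives (2, 1, 7).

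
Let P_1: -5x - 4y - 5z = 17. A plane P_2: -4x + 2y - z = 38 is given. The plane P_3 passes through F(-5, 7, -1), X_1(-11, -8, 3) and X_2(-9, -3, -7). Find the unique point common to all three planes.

FX_1 = (-6, -15, 4), FX_2 = (-4, -10, -6); a normal to P_3 is FX_1 × FX_2 = (130, -52, 0).
Using F: P_3 has equation 130x - 52y = -1014.
Solving the 3×3 linear system -5x - 4y - 5z = 17, -4x + 2y - z = 38, 130x - 52y = -1014 (e.g. by elimination or Cramer's rule, determinant = 1040) gives (-5, 7, -4).

(-5, 7, -4)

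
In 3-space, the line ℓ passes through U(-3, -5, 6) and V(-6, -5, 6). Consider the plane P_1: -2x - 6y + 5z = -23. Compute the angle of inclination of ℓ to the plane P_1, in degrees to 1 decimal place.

A direction vector for ℓ is V − U = (-3, 0, 0).
sin θ = |n·v| / (|n||v|) = |6| / (√65 · √9) = 0.24807.
θ ≈ 14.4°.

14.4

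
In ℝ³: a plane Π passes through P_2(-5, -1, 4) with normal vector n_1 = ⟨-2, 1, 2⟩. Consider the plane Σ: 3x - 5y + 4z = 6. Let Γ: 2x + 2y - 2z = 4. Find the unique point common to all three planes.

Π: n_1·r = n_1·P_2 gives -2x + y + 2z = 17.
Solving the 3×3 linear system -2x + y + 2z = 17, 3x - 5y + 4z = 6, 2x + 2y - 2z = 4 (e.g. by elimination or Cramer's rule, determinant = 42) gives (3, 7, 8).

(3, 7, 8)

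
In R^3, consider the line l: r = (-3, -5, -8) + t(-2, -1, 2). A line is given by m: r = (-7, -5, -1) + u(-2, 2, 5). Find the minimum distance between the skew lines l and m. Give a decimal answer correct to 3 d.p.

Common perpendicular direction n = (-2, -1, 2) × (-2, 2, 5) = (-9, 6, -6).
With w = (-7, -5, -1) − (-3, -5, -8) = (-4, 0, 7), w · n = -6.
Distance = |w · n| / |n| = |-6| / √153 ≈ 0.485.

0.485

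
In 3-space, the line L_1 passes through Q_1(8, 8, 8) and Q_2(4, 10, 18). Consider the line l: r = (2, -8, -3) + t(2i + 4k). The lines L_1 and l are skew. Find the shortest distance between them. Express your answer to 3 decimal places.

A direction vector for L_1 is Q_2 − Q_1 = (-4, 2, 10).
Common perpendicular direction n = (-4, 2, 10) × (2, 0, 4) = (8, 36, -4).
With w = (2, -8, -3) − (8, 8, 8) = (-6, -16, -11), w · n = -580.
Distance = |w · n| / |n| = |-580| / √1376 ≈ 15.636.

15.636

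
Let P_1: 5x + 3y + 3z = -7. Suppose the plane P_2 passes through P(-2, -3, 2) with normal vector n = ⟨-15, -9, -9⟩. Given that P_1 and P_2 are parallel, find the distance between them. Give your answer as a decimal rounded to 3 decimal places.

P_2: n·r = n·P gives -15x - 9y - 9z = 39.
Rescale P_2 by 1/(-3): 5x + 3y + 3z = -13. Then distance = |-7 − (-13)| / √43 ≈ 0.915.

0.915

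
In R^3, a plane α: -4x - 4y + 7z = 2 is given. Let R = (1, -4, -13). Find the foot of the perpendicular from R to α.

(-3, -8, -6)

Foot = R − λn with λ = (n·R − d)/|n|² = (-79 − 2)/81 = -1.
Foot = (1, -4, -13) − (-1)·(-4, -4, 7) = (-3, -8, -6).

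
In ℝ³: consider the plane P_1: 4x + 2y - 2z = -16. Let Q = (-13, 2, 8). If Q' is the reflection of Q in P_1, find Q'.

λ = (n·Q − d)/|n|² = (-64 − (-16))/24 = -2.
Reflection = Q − 2λn = (-13, 2, 8) − (-4)·(4, 2, -2) = (3, 10, 0).

(3, 10, 0)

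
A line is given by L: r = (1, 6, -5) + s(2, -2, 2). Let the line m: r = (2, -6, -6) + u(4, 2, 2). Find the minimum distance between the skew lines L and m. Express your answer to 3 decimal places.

Common perpendicular direction n = (2, -2, 2) × (4, 2, 2) = (-8, 4, 12).
With w = (2, -6, -6) − (1, 6, -5) = (1, -12, -1), w · n = -68.
Distance = |w · n| / |n| = |-68| / √224 ≈ 4.543.

4.543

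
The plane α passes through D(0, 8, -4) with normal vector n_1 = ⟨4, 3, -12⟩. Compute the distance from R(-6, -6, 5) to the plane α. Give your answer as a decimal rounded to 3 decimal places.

α: n_1·r = n_1·D gives 4x + 3y - 12z = 72.
n·R − d = (4)·(-6) + (3)·(-6) + (-12)·(5) − 72 = -174; |n| = √169.
Distance = |-174| / √169 = 174/√169 ≈ 13.385.

13.385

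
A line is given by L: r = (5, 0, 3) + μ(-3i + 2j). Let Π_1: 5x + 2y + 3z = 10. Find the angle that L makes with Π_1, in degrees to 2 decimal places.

29.66

sin θ = |n·v| / (|n||v|) = |-11| / (√38 · √13) = 0.49491.
θ ≈ 29.66°.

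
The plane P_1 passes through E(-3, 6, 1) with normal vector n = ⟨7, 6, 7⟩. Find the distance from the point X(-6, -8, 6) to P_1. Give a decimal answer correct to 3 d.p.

P_1: n·r = n·E gives 7x + 6y + 7z = 22.
n·X − d = (7)·(-6) + (6)·(-8) + (7)·(6) − 22 = -70; |n| = √134.
Distance = |-70| / √134 = 70/√134 ≈ 6.047.

6.047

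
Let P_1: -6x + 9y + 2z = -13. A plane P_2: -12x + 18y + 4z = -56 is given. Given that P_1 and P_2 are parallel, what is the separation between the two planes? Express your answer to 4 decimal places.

Rescale P_2 by 1/2: -6x + 9y + 2z = -28. Then distance = |-13 − (-28)| / √121 ≈ 1.3636.

1.3636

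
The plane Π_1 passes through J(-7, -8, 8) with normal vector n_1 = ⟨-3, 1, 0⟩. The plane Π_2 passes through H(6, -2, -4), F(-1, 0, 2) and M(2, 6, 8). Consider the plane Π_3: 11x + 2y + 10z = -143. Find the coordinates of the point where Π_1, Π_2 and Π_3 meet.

Π_1: n_1·r = n_1·J gives -3x + y = 13.
HF = (-7, 2, 6), HM = (-4, 8, 12); a normal to Π_2 is HF × HM = (-24, 60, -48).
Using H: Π_2 has equation -24x + 60y - 48z = -72.
Solving the 3×3 linear system -3x + y = 13, -24x + 60y - 48z = -72, 11x + 2y + 10z = -143 (e.g. by elimination or Cramer's rule, determinant = -2376) gives (-7, -8, -5).

(-7, -8, -5)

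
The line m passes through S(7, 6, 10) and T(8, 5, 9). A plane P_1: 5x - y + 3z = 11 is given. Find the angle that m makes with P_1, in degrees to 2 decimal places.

A direction vector for m is T − S = (1, -1, -1).
sin θ = |n·v| / (|n||v|) = |3| / (√35 · √3) = 0.29277.
θ ≈ 17.02°.

17.02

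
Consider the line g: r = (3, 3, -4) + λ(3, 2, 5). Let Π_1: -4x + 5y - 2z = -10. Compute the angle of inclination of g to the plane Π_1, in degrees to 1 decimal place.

16.9

sin θ = |n·v| / (|n||v|) = |-12| / (√45 · √38) = 0.29019.
θ ≈ 16.9°.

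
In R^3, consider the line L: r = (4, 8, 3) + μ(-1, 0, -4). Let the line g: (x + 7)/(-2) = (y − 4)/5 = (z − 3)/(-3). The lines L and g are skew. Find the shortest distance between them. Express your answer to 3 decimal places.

g has direction (-2, 5, -3) through (-7, 4, 3).
Common perpendicular direction n = (-1, 0, -4) × (-2, 5, -3) = (20, 5, -5).
With w = (-7, 4, 3) − (4, 8, 3) = (-11, -4, 0), w · n = -240.
Distance = |w · n| / |n| = |-240| / √450 ≈ 11.314.

11.314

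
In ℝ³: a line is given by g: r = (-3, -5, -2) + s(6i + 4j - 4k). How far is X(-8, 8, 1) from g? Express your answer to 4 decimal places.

Taking (-3, -5, -2) on g with direction v = (6, 4, -4): w = X − (-3, -5, -2) = (-5, 13, 3), and w × v = (-64, -2, -98).
Distance = |w × v| / |v| = √13704 / √68 ≈ 14.1961.

14.1961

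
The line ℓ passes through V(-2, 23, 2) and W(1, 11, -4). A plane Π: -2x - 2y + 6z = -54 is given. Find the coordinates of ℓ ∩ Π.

A direction vector for ℓ is W − V = (3, -12, -6).
Substitute r = (-2, 23, 2) + t(3, -12, -6) into the plane: -30 + (-18)t = -54, so t = 4/3.
Intersection: (-2, 23, 2) + (4/3)·(3, -12, -6) = (2, 7, -6).

(2, 7, -6)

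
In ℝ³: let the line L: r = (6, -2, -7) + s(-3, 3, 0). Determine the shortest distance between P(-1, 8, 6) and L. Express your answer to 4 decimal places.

13.1719

Taking (6, -2, -7) on L with direction v = (-3, 3, 0): w = P − (6, -2, -7) = (-7, 10, 13), and w × v = (-39, -39, 9).
Distance = |w × v| / |v| = √3123 / √18 ≈ 13.1719.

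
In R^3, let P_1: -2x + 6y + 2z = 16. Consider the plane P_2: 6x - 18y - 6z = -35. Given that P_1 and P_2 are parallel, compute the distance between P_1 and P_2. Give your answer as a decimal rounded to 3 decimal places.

0.653

Rescale P_2 by 1/(-3): -2x + 6y + 2z = 35/3. Then distance = |16 − (35/3)| / √44 ≈ 0.653.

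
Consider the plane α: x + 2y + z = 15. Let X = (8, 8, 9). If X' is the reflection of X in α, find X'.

λ = (n·X − d)/|n|² = (33 − 15)/6 = 3.
Reflection = X − 2λn = (8, 8, 9) − 6·(1, 2, 1) = (2, -4, 3).

(2, -4, 3)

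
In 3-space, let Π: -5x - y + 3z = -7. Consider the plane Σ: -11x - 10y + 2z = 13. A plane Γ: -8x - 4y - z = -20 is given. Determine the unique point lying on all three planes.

Solving the 3×3 linear system -5x - y + 3z = -7, -11x - 10y + 2z = 13, -8x - 4y - z = -20 (e.g. by elimination or Cramer's rule, determinant = -171) gives (5, -6, 4).

(5, -6, 4)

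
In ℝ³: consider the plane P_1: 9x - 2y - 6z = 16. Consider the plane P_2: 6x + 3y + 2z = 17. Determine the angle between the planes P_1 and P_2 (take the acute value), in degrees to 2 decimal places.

cos θ = |n₁·n₂| / (|n₁||n₂|) = |36| / (√121 · √49).
θ = arccos(0.46753) ≈ 62.13°.

62.13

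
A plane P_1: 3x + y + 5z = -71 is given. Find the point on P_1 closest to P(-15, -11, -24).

(-6, -8, -9)

Foot = P − λn with λ = (n·P − d)/|n|² = (-176 − (-71))/35 = -3.
Foot = (-15, -11, -24) − (-3)·(3, 1, 5) = (-6, -8, -9).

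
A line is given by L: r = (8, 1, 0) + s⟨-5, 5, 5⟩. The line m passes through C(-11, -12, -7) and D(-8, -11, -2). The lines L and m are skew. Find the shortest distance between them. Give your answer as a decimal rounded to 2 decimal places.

A direction vector for m is D − C = (3, 1, 5).
Common perpendicular direction n = (-5, 5, 5) × (3, 1, 5) = (20, 40, -20).
With w = (-11, -12, -7) − (8, 1, 0) = (-19, -13, -7), w · n = -760.
Distance = |w · n| / |n| = |-760| / √2400 ≈ 15.51.

15.51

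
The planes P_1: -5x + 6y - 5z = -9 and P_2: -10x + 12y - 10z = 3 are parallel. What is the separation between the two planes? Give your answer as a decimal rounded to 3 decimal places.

1.132

Rescale P_2 by 1/2: -5x + 6y - 5z = 3/2. Then distance = |-9 − (3/2)| / √86 ≈ 1.132.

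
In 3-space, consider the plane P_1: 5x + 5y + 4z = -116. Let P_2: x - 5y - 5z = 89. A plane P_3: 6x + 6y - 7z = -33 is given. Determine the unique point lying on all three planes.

(-6, -10, -9)

Solving the 3×3 linear system 5x + 5y + 4z = -116, x - 5y - 5z = 89, 6x + 6y - 7z = -33 (e.g. by elimination or Cramer's rule, determinant = 354) gives (-6, -10, -9).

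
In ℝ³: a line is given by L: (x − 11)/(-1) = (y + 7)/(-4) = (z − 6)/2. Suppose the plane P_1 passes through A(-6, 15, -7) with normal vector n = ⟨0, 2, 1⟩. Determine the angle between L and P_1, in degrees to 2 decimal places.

L has direction (-1, -4, 2) through (11, -7, 6).
P_1: n·r = n·A gives 2y + z = 23.
sin θ = |n·v| / (|n||v|) = |-6| / (√5 · √21) = 0.58554.
θ ≈ 35.84°.

35.84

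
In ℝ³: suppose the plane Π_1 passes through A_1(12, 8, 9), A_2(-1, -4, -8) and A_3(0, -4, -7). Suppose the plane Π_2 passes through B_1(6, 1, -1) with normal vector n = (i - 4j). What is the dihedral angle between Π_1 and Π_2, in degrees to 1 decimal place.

86.8

A_1A_2 = (-13, -12, -17), A_1A_3 = (-12, -12, -16); a normal to Π_1 is A_1A_2 × A_1A_3 = (-12, -4, 12).
Using A_1: Π_1 has equation -12x - 4y + 12z = -68.
Π_2: n·r = n·B_1 gives x - 4y = 2.
cos θ = |n₁·n₂| / (|n₁||n₂|) = |4| / (√304 · √17).
θ = arccos(0.05564) ≈ 86.8°.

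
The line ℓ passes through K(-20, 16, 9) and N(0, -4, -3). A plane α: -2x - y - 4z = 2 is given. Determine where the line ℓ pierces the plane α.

(-10, 6, 3)

A direction vector for ℓ is N − K = (20, -20, -12).
Substitute r = (-20, 16, 9) + t(20, -20, -12) into the plane: -12 + 28t = 2, so t = 1/2.
Intersection: (-20, 16, 9) + (1/2)·(20, -20, -12) = (-10, 6, 3).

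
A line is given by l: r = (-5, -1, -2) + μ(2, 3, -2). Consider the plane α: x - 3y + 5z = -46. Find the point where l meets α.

(-1, 5, -6)

Substitute r = (-5, -1, -2) + t(2, 3, -2) into the plane: -12 + (-17)t = -46, so t = 2.
Intersection: (-5, -1, -2) + 2·(2, 3, -2) = (-1, 5, -6).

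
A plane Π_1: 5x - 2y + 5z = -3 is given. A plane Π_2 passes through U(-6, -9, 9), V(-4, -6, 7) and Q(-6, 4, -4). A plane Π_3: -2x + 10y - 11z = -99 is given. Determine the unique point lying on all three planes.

(-8, -6, 5)

UV = (2, 3, -2), UQ = (0, 13, -13); a normal to Π_2 is UV × UQ = (-13, 26, 26).
Using U: Π_2 has equation -13x + 26y + 26z = 78.
Solving the 3×3 linear system 5x - 2y + 5z = -3, -13x + 26y + 26z = 78, -2x + 10y - 11z = -99 (e.g. by elimination or Cramer's rule, determinant = -2730) gives (-8, -6, 5).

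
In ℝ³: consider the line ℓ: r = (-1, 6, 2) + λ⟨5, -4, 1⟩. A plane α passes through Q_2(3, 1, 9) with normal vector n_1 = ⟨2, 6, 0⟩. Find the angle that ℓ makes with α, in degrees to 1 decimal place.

α: n_1·r = n_1·Q_2 gives 2x + 6y = 12.
sin θ = |n·v| / (|n||v|) = |-14| / (√40 · √42) = 0.34157.
θ ≈ 20.0°.

20.0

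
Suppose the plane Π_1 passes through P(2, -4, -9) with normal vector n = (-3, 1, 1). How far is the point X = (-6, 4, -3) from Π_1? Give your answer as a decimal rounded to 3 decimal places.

Π_1: n·r = n·P gives -3x + y + z = -19.
n·X − d = (-3)·(-6) + (1)·(4) + (1)·(-3) − (-19) = 38; |n| = √11.
Distance = |38| / √11 = 38/√11 ≈ 11.457.

11.457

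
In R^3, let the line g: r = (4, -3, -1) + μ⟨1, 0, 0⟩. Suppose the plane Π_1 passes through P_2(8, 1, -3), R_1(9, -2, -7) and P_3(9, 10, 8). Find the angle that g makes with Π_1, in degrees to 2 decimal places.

P_2R_1 = (1, -3, -4), P_2P_3 = (1, 9, 11); a normal to Π_1 is P_2R_1 × P_2P_3 = (3, -15, 12).
Using P_2: Π_1 has equation 3x - 15y + 12z = -27.
sin θ = |n·v| / (|n||v|) = |3| / (√378 · √1) = 0.15430.
θ ≈ 8.88°.

8.88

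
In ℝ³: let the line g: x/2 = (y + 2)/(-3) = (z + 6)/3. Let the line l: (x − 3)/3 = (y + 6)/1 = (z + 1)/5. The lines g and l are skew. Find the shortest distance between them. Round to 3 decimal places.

g has direction (2, -3, 3) through (0, -2, -6).
l has direction (3, 1, 5) through (3, -6, -1).
Common perpendicular direction n = (2, -3, 3) × (3, 1, 5) = (-18, -1, 11).
With w = (3, -6, -1) − (0, -2, -6) = (3, -4, 5), w · n = 5.
Distance = |w · n| / |n| = |5| / √446 ≈ 0.237.

0.237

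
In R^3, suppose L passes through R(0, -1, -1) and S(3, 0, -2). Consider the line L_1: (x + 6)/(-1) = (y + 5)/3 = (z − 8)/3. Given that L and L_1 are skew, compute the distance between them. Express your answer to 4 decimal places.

A direction vector for L is S − R = (3, 1, -1).
L_1 has direction (-1, 3, 3) through (-6, -5, 8).
Common perpendicular direction n = (3, 1, -1) × (-1, 3, 3) = (6, -8, 10).
With w = (-6, -5, 8) − (0, -1, -1) = (-6, -4, 9), w · n = 86.
Distance = |w · n| / |n| = |86| / √200 ≈ 6.0811.

6.0811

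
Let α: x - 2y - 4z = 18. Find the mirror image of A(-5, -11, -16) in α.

(-11, 1, 8)

λ = (n·A − d)/|n|² = (81 − 18)/21 = 3.
Reflection = A − 2λn = (-5, -11, -16) − 6·(1, -2, -4) = (-11, 1, 8).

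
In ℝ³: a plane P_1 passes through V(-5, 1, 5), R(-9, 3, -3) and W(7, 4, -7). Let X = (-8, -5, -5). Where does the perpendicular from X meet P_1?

VR = (-4, 2, -8), VW = (12, 3, -12); a normal to P_1 is VR × VW = (0, -144, -36).
Using V: P_1 has equation -144y - 36z = -324.
Foot = X − λn with λ = (n·X − d)/|n|² = (900 − (-324))/22032 = 1/18.
Foot = (-8, -5, -5) − (1/18)·(0, -144, -36) = (-8, 3, -3).

(-8, 3, -3)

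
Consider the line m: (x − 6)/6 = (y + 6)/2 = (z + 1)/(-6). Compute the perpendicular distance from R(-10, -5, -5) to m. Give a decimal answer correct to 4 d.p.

m has direction (6, 2, -6) through (6, -6, -1).
Taking (6, -6, -1) on m with direction v = (6, 2, -6): w = R − (6, -6, -1) = (-16, 1, -4), and w × v = (2, -120, -38).
Distance = |w × v| / |v| = √15848 / √76 ≈ 14.4404.

14.4404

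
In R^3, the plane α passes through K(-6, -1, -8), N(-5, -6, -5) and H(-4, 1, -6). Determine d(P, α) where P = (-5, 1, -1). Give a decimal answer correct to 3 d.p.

3.726

KN = (1, -5, 3), KH = (2, 2, 2); a normal to α is KN × KH = (-16, 4, 12).
Using K: α has equation -16x + 4y + 12z = -4.
n·P − d = (-16)·(-5) + (4)·(1) + (12)·(-1) − (-4) = 76; |n| = √416.
Distance = |76| / √416 = 76/√416 ≈ 3.726.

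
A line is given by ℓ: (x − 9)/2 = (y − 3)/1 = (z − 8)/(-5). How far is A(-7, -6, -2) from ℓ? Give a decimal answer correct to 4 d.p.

ℓ has direction (2, 1, -5) through (9, 3, 8).
Taking (9, 3, 8) on ℓ with direction v = (2, 1, -5): w = A − (9, 3, 8) = (-16, -9, -10), and w × v = (55, -100, 2).
Distance = |w × v| / |v| = √13029 / √30 ≈ 20.8399.

20.8399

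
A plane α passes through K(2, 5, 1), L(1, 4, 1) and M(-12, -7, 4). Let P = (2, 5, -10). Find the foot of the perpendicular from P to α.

KL = (-1, -1, 0), KM = (-14, -12, 3); a normal to α is KL × KM = (-3, 3, -2).
Using K: α has equation -3x + 3y - 2z = 7.
Foot = P − λn with λ = (n·P − d)/|n|² = (29 − 7)/22 = 1.
Foot = (2, 5, -10) − 1·(-3, 3, -2) = (5, 2, -8).

(5, 2, -8)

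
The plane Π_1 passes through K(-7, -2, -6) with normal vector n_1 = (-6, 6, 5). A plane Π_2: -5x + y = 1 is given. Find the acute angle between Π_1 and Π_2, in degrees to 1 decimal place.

Π_1: n_1·r = n_1·K gives -6x + 6y + 5z = 0.
cos θ = |n₁·n₂| / (|n₁||n₂|) = |36| / (√97 · √26).
θ = arccos(0.71685) ≈ 44.2°.

44.2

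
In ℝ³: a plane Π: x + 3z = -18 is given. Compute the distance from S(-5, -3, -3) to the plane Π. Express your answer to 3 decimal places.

1.265

n·S − d = (1)·(-5) + (0)·(-3) + (3)·(-3) − (-18) = 4; |n| = √10.
Distance = |4| / √10 = 4/√10 ≈ 1.265.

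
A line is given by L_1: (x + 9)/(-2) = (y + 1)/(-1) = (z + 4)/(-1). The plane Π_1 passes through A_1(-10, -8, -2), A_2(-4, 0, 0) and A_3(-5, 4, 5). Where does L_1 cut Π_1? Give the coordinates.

(-1, 3, 0)

L_1 has direction (-2, -1, -1) through (-9, -1, -4).
A_1A_2 = (6, 8, 2), A_1A_3 = (5, 12, 7); a normal to Π_1 is A_1A_2 × A_1A_3 = (32, -32, 32).
Using A_1: Π_1 has equation 32x - 32y + 32z = -128.
Substitute r = (-9, -1, -4) + t(-2, -1, -1) into the plane: -384 + (-64)t = -128, so t = -4.
Intersection: (-9, -1, -4) + (-4)·(-2, -1, -1) = (-1, 3, 0).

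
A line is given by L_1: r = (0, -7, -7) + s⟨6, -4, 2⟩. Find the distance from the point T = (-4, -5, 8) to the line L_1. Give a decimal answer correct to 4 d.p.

15.6502

Taking (0, -7, -7) on L_1 with direction v = (6, -4, 2): w = T − (0, -7, -7) = (-4, 2, 15), and w × v = (64, 98, 4).
Distance = |w × v| / |v| = √13716 / √56 ≈ 15.6502.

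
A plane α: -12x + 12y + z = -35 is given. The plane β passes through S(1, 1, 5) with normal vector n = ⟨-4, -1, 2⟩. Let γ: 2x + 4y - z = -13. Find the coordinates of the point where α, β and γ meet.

β: n·r = n·S gives -4x - y + 2z = 5.
Solving the 3×3 linear system -12x + 12y + z = -35, -4x - y + 2z = 5, 2x + 4y - z = -13 (e.g. by elimination or Cramer's rule, determinant = 70) gives (0, -3, 1).

(0, -3, 1)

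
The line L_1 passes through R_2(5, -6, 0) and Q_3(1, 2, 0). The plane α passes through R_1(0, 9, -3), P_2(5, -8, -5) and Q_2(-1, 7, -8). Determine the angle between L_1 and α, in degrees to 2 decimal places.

A direction vector for L_1 is Q_3 − R_2 = (-4, 8, 0).
R_1P_2 = (5, -17, -2), R_1Q_2 = (-1, -2, -5); a normal to α is R_1P_2 × R_1Q_2 = (81, 27, -27).
Using R_1: α has equation 81x + 27y - 27z = 324.
sin θ = |n·v| / (|n||v|) = |-108| / (√8019 · √80) = 0.13484.
θ ≈ 7.75°.

7.75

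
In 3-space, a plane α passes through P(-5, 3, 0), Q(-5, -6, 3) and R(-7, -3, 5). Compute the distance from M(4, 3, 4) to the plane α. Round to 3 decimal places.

9.545

PQ = (0, -9, 3), PR = (-2, -6, 5); a normal to α is PQ × PR = (-27, -6, -18).
Using P: α has equation -27x - 6y - 18z = 117.
n·M − d = (-27)·(4) + (-6)·(3) + (-18)·(4) − 117 = -315; |n| = √1089.
Distance = |-315| / √1089 = 315/√1089 ≈ 9.545.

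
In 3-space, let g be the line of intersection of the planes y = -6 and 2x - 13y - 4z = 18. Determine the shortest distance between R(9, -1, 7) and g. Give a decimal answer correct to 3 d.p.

Direction of g: (0, 1, 0) × (2, -13, -4) = (-4, 0, -2).
A point on g: solving the two plane equations with x = -8 gives (-8, -6, 11).
Taking (-8, -6, 11) on g with direction v = (-4, 0, -2): w = R − (-8, -6, 11) = (17, 5, -4), and w × v = (-10, 50, 20).
Distance = |w × v| / |v| = √3000 / √20 ≈ 12.247.

12.247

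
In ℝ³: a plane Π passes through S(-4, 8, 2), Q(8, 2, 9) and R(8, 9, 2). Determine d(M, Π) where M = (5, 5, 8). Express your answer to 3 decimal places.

SQ = (12, -6, 7), SR = (12, 1, 0); a normal to Π is SQ × SR = (-7, 84, 84).
Using S: Π has equation -7x + 84y + 84z = 868.
n·M − d = (-7)·(5) + (84)·(5) + (84)·(8) − 868 = 189; |n| = √14161.
Distance = |189| / √14161 = 189/√14161 ≈ 1.588.

1.588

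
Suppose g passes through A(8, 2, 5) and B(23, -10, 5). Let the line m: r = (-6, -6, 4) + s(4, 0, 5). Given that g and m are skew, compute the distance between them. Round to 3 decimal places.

12.964

A direction vector for g is B − A = (15, -12, 0).
Common perpendicular direction n = (15, -12, 0) × (4, 0, 5) = (-60, -75, 48).
With w = (-6, -6, 4) − (8, 2, 5) = (-14, -8, -1), w · n = 1392.
Distance = |w · n| / |n| = |1392| / √11529 ≈ 12.964.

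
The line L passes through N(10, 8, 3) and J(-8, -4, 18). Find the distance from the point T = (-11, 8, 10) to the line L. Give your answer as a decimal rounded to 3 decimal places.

12.384

A direction vector for L is J − N = (-18, -12, 15).
Taking (10, 8, 3) on L with direction v = (-18, -12, 15): w = T − (10, 8, 3) = (-21, 0, 7), and w × v = (84, 189, 252).
Distance = |w × v| / |v| = √106281 / √693 ≈ 12.384.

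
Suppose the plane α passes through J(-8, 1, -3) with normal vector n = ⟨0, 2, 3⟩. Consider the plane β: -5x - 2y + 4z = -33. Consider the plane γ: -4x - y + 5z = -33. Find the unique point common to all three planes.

α: n·r = n·J gives 2y + 3z = -7.
Solving the 3×3 linear system 2y + 3z = -7, -5x - 2y + 4z = -33, -4x - y + 5z = -33 (e.g. by elimination or Cramer's rule, determinant = 9) gives (1, 4, -5).

(1, 4, -5)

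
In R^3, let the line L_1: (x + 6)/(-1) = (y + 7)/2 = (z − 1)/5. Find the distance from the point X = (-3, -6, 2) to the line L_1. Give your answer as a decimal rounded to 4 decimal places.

L_1 has direction (-1, 2, 5) through (-6, -7, 1).
Taking (-6, -7, 1) on L_1 with direction v = (-1, 2, 5): w = X − (-6, -7, 1) = (3, 1, 1), and w × v = (3, -16, 7).
Distance = |w × v| / |v| = √314 / √30 ≈ 3.2352.

3.2352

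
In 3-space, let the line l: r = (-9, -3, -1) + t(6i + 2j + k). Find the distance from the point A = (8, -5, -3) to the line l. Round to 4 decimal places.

Taking (-9, -3, -1) on l with direction v = (6, 2, 1): w = A − (-9, -3, -1) = (17, -2, -2), and w × v = (2, -29, 46).
Distance = |w × v| / |v| = √2961 / √41 ≈ 8.4982.

8.4982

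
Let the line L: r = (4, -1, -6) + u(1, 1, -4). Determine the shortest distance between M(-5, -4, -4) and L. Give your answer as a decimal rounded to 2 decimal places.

8.47

Taking (4, -1, -6) on L with direction v = (1, 1, -4): w = M − (4, -1, -6) = (-9, -3, 2), and w × v = (10, -34, -6).
Distance = |w × v| / |v| = √1292 / √18 ≈ 8.47.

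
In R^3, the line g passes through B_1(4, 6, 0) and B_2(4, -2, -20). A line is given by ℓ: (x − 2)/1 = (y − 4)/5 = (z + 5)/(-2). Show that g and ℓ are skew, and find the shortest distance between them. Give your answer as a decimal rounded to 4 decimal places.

A direction vector for g is B_2 − B_1 = (0, -8, -20).
ℓ has direction (1, 5, -2) through (2, 4, -5).
Common perpendicular direction n = (0, -8, -20) × (1, 5, -2) = (116, -20, 8).
With w = (2, 4, -5) − (4, 6, 0) = (-2, -2, -5), w · n = -232.
Since n ≠ 0 the lines are not parallel, and w · n = -232 ≠ 0 so they do not intersect; hence they are skew.
Distance = |w · n| / |n| = |-232| / √13920 ≈ 1.9664.

1.9664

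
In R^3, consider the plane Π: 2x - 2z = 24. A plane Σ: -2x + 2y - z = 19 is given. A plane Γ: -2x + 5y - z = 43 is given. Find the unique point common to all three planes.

Solving the 3×3 linear system 2x - 2z = 24, -2x + 2y - z = 19, -2x + 5y - z = 43 (e.g. by elimination or Cramer's rule, determinant = 18) gives (3, 8, -9).

(3, 8, -9)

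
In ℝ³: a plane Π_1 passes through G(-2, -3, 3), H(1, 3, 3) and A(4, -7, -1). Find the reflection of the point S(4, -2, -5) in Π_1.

GH = (3, 6, 0), GA = (6, -4, -4); a normal to Π_1 is GH × GA = (-24, 12, -48).
Using G: Π_1 has equation -24x + 12y - 48z = -132.
λ = (n·S − d)/|n|² = (120 − (-132))/3024 = 1/12.
Reflection = S − 2λn = (4, -2, -5) − (1/6)·(-24, 12, -48) = (8, -4, 3).

(8, -4, 3)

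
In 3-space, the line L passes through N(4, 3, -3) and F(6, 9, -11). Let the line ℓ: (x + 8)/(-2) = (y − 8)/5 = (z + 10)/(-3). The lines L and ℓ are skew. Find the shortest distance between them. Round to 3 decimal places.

8.083

A direction vector for L is F − N = (2, 6, -8).
ℓ has direction (-2, 5, -3) through (-8, 8, -10).
Common perpendicular direction n = (2, 6, -8) × (-2, 5, -3) = (22, 22, 22).
With w = (-8, 8, -10) − (4, 3, -3) = (-12, 5, -7), w · n = -308.
Distance = |w · n| / |n| = |-308| / √1452 ≈ 8.083.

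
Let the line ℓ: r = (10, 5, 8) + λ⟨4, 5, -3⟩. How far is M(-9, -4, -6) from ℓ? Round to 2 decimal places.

Taking (10, 5, 8) on ℓ with direction v = (4, 5, -3): w = M − (10, 5, 8) = (-19, -9, -14), and w × v = (97, -113, -59).
Distance = |w × v| / |v| = √25659 / √50 ≈ 22.65.

22.65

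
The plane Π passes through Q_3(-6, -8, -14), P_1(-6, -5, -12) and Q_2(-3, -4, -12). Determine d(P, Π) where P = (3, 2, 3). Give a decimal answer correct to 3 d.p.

Q_3P_1 = (0, 3, 2), Q_3Q_2 = (3, 4, 2); a normal to Π is Q_3P_1 × Q_3Q_2 = (-2, 6, -9).
Using Q_3: Π has equation -2x + 6y - 9z = 90.
n·P − d = (-2)·(3) + (6)·(2) + (-9)·(3) − 90 = -111; |n| = √121.
Distance = |-111| / √121 = 111/√121 ≈ 10.091.

10.091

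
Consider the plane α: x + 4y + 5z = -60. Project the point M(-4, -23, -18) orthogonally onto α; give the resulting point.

(-1, -11, -3)

Foot = M − λn with λ = (n·M − d)/|n|² = (-186 − (-60))/42 = -3.
Foot = (-4, -23, -18) − (-3)·(1, 4, 5) = (-1, -11, -3).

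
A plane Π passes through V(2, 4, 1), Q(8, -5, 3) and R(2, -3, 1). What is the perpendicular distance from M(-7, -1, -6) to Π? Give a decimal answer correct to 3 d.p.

3.795

VQ = (6, -9, 2), VR = (0, -7, 0); a normal to Π is VQ × VR = (14, 0, -42).
Using V: Π has equation 14x - 42z = -14.
n·M − d = (14)·(-7) + (0)·(-1) + (-42)·(-6) − (-14) = 168; |n| = √1960.
Distance = |168| / √1960 = 168/√1960 ≈ 3.795.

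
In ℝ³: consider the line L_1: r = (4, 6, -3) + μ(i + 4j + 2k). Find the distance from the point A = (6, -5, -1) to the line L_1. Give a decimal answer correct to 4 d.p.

7.7613

Taking (4, 6, -3) on L_1 with direction v = (1, 4, 2): w = A − (4, 6, -3) = (2, -11, 2), and w × v = (-30, -2, 19).
Distance = |w × v| / |v| = √1265 / √21 ≈ 7.7613.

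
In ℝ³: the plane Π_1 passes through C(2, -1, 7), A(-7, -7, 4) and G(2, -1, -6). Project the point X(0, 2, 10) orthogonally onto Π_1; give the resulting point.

(2, -1, 10)

CA = (-9, -6, -3), CG = (0, 0, -13); a normal to Π_1 is CA × CG = (78, -117, 0).
Using C: Π_1 has equation 78x - 117y = 273.
Foot = X − λn with λ = (n·X − d)/|n|² = (-234 − 273)/19773 = -1/39.
Foot = (0, 2, 10) − (-1/39)·(78, -117, 0) = (2, -1, 10).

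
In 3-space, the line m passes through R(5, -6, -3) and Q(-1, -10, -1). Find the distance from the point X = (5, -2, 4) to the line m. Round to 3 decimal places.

A direction vector for m is Q − R = (-6, -4, 2).
Taking (5, -6, -3) on m with direction v = (-6, -4, 2): w = X − (5, -6, -3) = (0, 4, 7), and w × v = (36, -42, 24).
Distance = |w × v| / |v| = √3636 / √56 ≈ 8.058.

8.058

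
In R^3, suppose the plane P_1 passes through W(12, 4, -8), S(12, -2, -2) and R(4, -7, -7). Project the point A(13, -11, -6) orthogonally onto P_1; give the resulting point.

(8, -7, -2)

WS = (0, -6, 6), WR = (-8, -11, 1); a normal to P_1 is WS × WR = (60, -48, -48).
Using W: P_1 has equation 60x - 48y - 48z = 912.
Foot = A − λn with λ = (n·A − d)/|n|² = (1596 − 912)/8208 = 1/12.
Foot = (13, -11, -6) − (1/12)·(60, -48, -48) = (8, -7, -2).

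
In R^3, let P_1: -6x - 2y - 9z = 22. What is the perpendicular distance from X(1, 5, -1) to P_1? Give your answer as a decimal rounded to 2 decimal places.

n·X − d = (-6)·(1) + (-2)·(5) + (-9)·(-1) − 22 = -29; |n| = √121.
Distance = |-29| / √121 = 29/√121 ≈ 2.64.

2.64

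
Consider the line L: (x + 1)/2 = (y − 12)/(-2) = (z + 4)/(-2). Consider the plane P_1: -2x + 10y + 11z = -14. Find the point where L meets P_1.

(3, 8, -8)

L has direction (2, -2, -2) through (-1, 12, -4).
Substitute r = (-1, 12, -4) + t(2, -2, -2) into the plane: 78 + (-46)t = -14, so t = 2.
Intersection: (-1, 12, -4) + 2·(2, -2, -2) = (3, 8, -8).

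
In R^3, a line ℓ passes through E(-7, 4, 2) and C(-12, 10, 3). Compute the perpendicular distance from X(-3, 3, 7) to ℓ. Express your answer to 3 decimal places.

A direction vector for ℓ is C − E = (-5, 6, 1).
Taking (-7, 4, 2) on ℓ with direction v = (-5, 6, 1): w = X − (-7, 4, 2) = (4, -1, 5), and w × v = (-31, -29, 19).
Distance = |w × v| / |v| = √2163 / √62 ≈ 5.907.

5.907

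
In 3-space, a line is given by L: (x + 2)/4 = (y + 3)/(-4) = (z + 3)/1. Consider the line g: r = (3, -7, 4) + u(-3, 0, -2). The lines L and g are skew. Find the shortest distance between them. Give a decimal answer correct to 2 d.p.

L has direction (4, -4, 1) through (-2, -3, -3).
Common perpendicular direction n = (4, -4, 1) × (-3, 0, -2) = (8, 5, -12).
With w = (3, -7, 4) − (-2, -3, -3) = (5, -4, 7), w · n = -64.
Distance = |w · n| / |n| = |-64| / √233 ≈ 4.19.

4.19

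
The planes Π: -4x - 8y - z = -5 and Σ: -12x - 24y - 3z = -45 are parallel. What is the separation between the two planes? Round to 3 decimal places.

Rescale Σ by 1/3: -4x - 8y - z = -15. Then distance = |-5 − (-15)| / √81 ≈ 1.111.

1.111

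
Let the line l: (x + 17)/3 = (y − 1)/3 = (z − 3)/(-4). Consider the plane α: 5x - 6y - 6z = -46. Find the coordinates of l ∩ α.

(-8, 10, -9)

l has direction (3, 3, -4) through (-17, 1, 3).
Substitute r = (-17, 1, 3) + t(3, 3, -4) into the plane: -109 + 21t = -46, so t = 3.
Intersection: (-17, 1, 3) + 3·(3, 3, -4) = (-8, 10, -9).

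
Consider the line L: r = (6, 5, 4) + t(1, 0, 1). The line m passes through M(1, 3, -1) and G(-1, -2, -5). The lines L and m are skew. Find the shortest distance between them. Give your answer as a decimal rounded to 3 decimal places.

0.544

A direction vector for m is G − M = (-2, -5, -4).
Common perpendicular direction n = (1, 0, 1) × (-2, -5, -4) = (5, 2, -5).
With w = (1, 3, -1) − (6, 5, 4) = (-5, -2, -5), w · n = -4.
Distance = |w · n| / |n| = |-4| / √54 ≈ 0.544.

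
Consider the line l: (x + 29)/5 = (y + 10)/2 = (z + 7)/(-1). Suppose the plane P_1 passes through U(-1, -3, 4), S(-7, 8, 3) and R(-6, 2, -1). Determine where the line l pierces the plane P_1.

l has direction (5, 2, -1) through (-29, -10, -7).
US = (-6, 11, -1), UR = (-5, 5, -5); a normal to P_1 is US × UR = (-50, -25, 25).
Using U: P_1 has equation -50x - 25y + 25z = 225.
Substitute r = (-29, -10, -7) + t(5, 2, -1) into the plane: 1525 + (-325)t = 225, so t = 4.
Intersection: (-29, -10, -7) + 4·(5, 2, -1) = (-9, -2, -11).

(-9, -2, -11)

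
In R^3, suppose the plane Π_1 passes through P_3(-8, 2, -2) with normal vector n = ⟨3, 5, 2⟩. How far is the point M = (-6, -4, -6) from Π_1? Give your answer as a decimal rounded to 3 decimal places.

Π_1: n·r = n·P_3 gives 3x + 5y + 2z = -18.
n·M − d = (3)·(-6) + (5)·(-4) + (2)·(-6) − (-18) = -32; |n| = √38.
Distance = |-32| / √38 = 32/√38 ≈ 5.191.

5.191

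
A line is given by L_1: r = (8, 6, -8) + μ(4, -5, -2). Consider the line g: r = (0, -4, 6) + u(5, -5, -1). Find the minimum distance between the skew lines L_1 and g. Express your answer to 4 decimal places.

18.3316

Common perpendicular direction n = (4, -5, -2) × (5, -5, -1) = (-5, -6, 5).
With w = (0, -4, 6) − (8, 6, -8) = (-8, -10, 14), w · n = 170.
Distance = |w · n| / |n| = |170| / √86 ≈ 18.3316.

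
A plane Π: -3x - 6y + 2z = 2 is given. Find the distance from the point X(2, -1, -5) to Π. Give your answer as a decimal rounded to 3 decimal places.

1.714

n·X − d = (-3)·(2) + (-6)·(-1) + (2)·(-5) − 2 = -12; |n| = √49.
Distance = |-12| / √49 = 12/√49 ≈ 1.714.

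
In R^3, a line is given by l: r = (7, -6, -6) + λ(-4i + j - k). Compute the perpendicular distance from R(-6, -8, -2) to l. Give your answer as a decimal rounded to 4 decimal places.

Taking (7, -6, -6) on l with direction v = (-4, 1, -1): w = R − (7, -6, -6) = (-13, -2, 4), and w × v = (-2, -29, -21).
Distance = |w × v| / |v| = √1286 / √18 ≈ 8.4525.

8.4525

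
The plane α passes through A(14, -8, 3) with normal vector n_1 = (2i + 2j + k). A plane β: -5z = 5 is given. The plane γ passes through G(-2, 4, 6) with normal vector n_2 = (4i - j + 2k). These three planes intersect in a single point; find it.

α: n_1·r = n_1·A gives 2x + 2y + z = 15.
γ: n_2·r = n_2·G gives 4x - y + 2z = 0.
Solving the 3×3 linear system 2x + 2y + z = 15, -5z = 5, 4x - y + 2z = 0 (e.g. by elimination or Cramer's rule, determinant = -50) gives (2, 6, -1).

(2, 6, -1)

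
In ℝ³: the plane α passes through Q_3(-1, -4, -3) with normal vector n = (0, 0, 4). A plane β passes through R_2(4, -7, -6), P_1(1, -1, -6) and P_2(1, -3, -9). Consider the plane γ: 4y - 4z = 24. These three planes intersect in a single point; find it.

α: n·r = n·Q_3 gives 4z = -12.
R_2P_1 = (-3, 6, 0), R_2P_2 = (-3, 4, -3); a normal to β is R_2P_1 × R_2P_2 = (-18, -9, 6).
Using R_2: β has equation -18x - 9y + 6z = -45.
Solving the 3×3 linear system 4z = -12, -18x - 9y + 6z = -45, 4y - 4z = 24 (e.g. by elimination or Cramer's rule, determinant = -288) gives (0, 3, -3).

(0, 3, -3)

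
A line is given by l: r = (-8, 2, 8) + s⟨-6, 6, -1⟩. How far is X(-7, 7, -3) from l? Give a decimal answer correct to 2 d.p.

11.41

Taking (-8, 2, 8) on l with direction v = (-6, 6, -1): w = X − (-8, 2, 8) = (1, 5, -11), and w × v = (61, 67, 36).
Distance = |w × v| / |v| = √9506 / √73 ≈ 11.41.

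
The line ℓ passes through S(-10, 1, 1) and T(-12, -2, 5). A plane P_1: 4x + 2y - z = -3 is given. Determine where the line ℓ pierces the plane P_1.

(-6, 7, -7)

A direction vector for ℓ is T − S = (-2, -3, 4).
Substitute r = (-10, 1, 1) + t(-2, -3, 4) into the plane: -39 + (-18)t = -3, so t = -2.
Intersection: (-10, 1, 1) + (-2)·(-2, -3, 4) = (-6, 7, -7).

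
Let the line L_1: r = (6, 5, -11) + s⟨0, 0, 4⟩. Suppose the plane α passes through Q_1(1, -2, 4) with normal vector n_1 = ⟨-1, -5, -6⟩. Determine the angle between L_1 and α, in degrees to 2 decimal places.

49.64

α: n_1·r = n_1·Q_1 gives -x - 5y - 6z = -15.
sin θ = |n·v| / (|n||v|) = |-24| / (√62 · √16) = 0.76200.
θ ≈ 49.64°.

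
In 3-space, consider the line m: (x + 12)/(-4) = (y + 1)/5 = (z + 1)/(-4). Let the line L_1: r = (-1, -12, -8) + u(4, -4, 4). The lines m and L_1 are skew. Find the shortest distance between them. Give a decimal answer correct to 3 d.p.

12.728

m has direction (-4, 5, -4) through (-12, -1, -1).
Common perpendicular direction n = (-4, 5, -4) × (4, -4, 4) = (4, 0, -4).
With w = (-1, -12, -8) − (-12, -1, -1) = (11, -11, -7), w · n = 72.
Distance = |w · n| / |n| = |72| / √32 ≈ 12.728.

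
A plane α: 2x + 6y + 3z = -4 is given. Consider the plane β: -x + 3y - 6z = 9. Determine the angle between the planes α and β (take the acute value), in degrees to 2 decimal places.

87.59

cos θ = |n₁·n₂| / (|n₁||n₂|) = |-2| / (√49 · √46).
θ = arccos(0.04213) ≈ 87.59°.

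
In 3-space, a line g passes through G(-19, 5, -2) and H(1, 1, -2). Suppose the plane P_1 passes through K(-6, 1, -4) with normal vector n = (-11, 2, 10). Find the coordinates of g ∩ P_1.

(-4, 2, -2)

A direction vector for g is H − G = (20, -4, 0).
P_1: n·r = n·K gives -11x + 2y + 10z = 28.
Substitute r = (-19, 5, -2) + t(20, -4, 0) into the plane: 199 + (-228)t = 28, so t = 3/4.
Intersection: (-19, 5, -2) + (3/4)·(20, -4, 0) = (-4, 2, -2).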